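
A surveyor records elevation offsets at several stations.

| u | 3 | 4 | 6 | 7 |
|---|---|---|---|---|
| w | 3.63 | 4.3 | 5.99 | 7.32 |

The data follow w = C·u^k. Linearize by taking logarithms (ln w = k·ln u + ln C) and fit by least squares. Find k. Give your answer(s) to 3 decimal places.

k = 0.815

With ln wᵢ as the transformed response and ln uᵢ as the regressor:
AᵀA = [[10.1257, 6.2226]; [6.2226, 4]], rhs = [10.5194, 6.5285]ᵀ  (here Σln u = 6.2226, Σ(ln u)² = 10.1257, Σln w = 6.5285, Σln u·ln w = 10.5194).
Slope k = (n·Σln u·ln w − Σln u·Σln w)/(n·Σ(ln u)² − (Σln u)²) = (4·10.5194 − 6.2226·6.5285)/1.7825 = 0.81528; ln C = (Σln w − k·Σln u)/n = 0.36386.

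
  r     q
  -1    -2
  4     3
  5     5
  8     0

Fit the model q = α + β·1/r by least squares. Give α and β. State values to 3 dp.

α = 1.934, β = 4.089

Sums needed: Σ1 = 4, Σ1/r = -17/40, Σ1/r·1/r = 1789/1600.
And Σq = 6, Σ1/r·q = 15/4.
Normal equations: [[4, -17/40]; [-17/40, 1789/1600]]·[α, β]ᵀ = [6, 15/4]ᵀ.
Eliminating β: (1789/1600)·(row 1) − (-17/40)·(row 2) gives (6867/1600)·α = (1789/1600)·6 − (-17/40)·(15/4) = 3321/400, so α = 1476/763.
Then β = ((15/4) − (-17/40)·(1476/763))/(1789/1600) = 3120/763.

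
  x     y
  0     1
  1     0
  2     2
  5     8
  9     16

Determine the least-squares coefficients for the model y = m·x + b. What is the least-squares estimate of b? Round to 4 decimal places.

b = -0.7481

The normal system MᵀM·[m, b]ᵀ = Mᵀy is [[111, 17]; [17, 5]]·[m, b]ᵀ = [188, 27]ᵀ.
Eliminating b: 5·(row 1) − 17·(row 2) gives 266·m = 5·188 − 17·27 = 481, so m = 481/266.
Then b = (27 − 17·(481/266))/5 = -199/266.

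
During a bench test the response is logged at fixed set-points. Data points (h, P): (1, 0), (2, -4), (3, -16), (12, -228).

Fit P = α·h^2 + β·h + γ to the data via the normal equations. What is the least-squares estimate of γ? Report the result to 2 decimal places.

γ = 4.39

MᵀM·[α, β, γ]ᵀ = MᵀP reads: 20834·α + 1764·β + 158·γ = -32992;  1764·α + 158·β + 18·γ = -2792;  158·α + 18·β + 4·γ = -248.
Row-reducing yields α = -5316/3713, β = -8120/3713, γ = 16316/3713.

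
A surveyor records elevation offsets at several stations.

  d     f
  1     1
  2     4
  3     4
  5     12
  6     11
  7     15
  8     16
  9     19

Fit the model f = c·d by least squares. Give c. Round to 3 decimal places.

MᵀM·[c]ᵀ = Mᵀf reads: 269·c = 551.
(Σd·d = 269, Σd·f = 551.)
Hence c = 551 / 269 ≈ 2.04833.

c = 2.048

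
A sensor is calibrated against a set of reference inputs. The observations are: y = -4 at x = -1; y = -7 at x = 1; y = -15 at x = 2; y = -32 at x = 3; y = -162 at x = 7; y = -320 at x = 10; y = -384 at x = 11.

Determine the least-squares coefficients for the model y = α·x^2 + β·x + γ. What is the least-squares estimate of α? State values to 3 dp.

With design matrix M, MᵀM = [[27141, 2709, 285]; [2709, 285, 33]; [285, 33, 7]] and Mᵀy = [-86761, -8687, -924]ᵀ.
Row-reducing yields α = -32563/10689, β = -28303/21378, γ = -12303/7126.

α = -3.046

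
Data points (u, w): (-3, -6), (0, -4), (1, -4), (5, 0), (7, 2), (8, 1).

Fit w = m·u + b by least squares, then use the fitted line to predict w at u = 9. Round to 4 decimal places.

ŵ = 2.5709

Compute the Gram sums: Σu·u = 148, Σu = 18, Σ1 = 6.
Right-hand side: Σu·w = 36, Σw = -11.
MᵀM·[m, b]ᵀ = Mᵀw becomes [[148, 18]; [18, 6]]·[m, b]ᵀ = [36, -11]ᵀ.
Eliminating b: 6·(row 1) − 18·(row 2) gives 564·m = 6·36 − 18·(-11) = 414, so m = 69/94.
Then b = ((-11) − 18·(69/94))/6 = -569/141.
At u = 9: ŵ = (69/94)·(9) + (-569/141)·(1) = 725/282.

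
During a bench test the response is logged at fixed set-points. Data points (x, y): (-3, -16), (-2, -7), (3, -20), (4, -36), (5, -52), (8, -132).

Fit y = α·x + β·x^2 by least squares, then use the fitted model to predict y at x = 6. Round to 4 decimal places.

The normal system MᵀM·[α, β]ᵀ = Mᵀy is [[127, 693]; [693, 5155]]·[α, β]ᵀ = [-1458, -10676]ᵀ.
Δ = 127·5155 − 693² = 174436.
α = ((-1458)·5155 − 693·(-10676))/174436 = -58761/87218; β = (127·(-10676) − 693·(-1458))/174436 = -172729/87218.
At x = 6: ŷ = (-58761/87218)·(6) + (-172729/87218)·(36) = -3285405/43609.

ŷ = -75.3378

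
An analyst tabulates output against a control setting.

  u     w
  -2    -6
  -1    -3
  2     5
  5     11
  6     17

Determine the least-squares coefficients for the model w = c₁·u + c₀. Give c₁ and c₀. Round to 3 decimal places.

c₁ = 2.680, c₀ = -0.560

With design matrix M, MᵀM = [[70, 10]; [10, 5]] and Mᵀw = [182, 24]ᵀ.
det = 70·5 − 10² = 250.
c₁ = (182·5 − 10·24)/250 = 67/25; c₀ = (70·24 − 10·182)/250 = -14/25.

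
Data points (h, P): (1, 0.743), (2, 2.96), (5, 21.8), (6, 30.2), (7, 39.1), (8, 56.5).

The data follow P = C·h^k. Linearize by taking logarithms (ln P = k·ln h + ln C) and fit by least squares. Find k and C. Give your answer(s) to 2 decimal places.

k = 2.08, C = 0.73

With ln Pᵢ as the transformed response and ln hᵢ as the regressor:
Σln h = 8.1197, Σ(ln h)² = 14.3918, Σln P = 14.9782, Σln h·ln P = 27.3413.
Equations: 14.3918·k + 8.1197·ln C = 27.3413;  8.1197·k + 6·ln C = 14.9782.
Solving (det = 20.4213): k = 2.07768, ln C = -0.31532, so C = exp(-0.31532) = 0.72956.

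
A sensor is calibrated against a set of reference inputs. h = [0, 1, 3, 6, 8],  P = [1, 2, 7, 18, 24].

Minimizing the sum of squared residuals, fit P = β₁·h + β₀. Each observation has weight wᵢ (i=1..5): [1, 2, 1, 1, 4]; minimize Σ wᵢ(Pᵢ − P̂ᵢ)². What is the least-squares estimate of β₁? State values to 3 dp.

β₁ = 3.065

Forming AᵀWA = [[303, 43]; [43, 9]] and AᵀWP = [901, 126]ᵀ gives AᵀWA·[β₁, β₀]ᵀ = AᵀWP.
Determinant 303·9 − 43² = 878.
β₁ = (901·9 − 43·126)/878 = 2691/878; β₀ = (303·126 − 43·901)/878 = -565/878.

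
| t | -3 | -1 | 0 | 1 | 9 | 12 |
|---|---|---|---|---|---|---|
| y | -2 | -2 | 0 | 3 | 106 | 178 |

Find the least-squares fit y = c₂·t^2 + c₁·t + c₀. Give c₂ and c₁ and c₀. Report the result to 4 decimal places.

c₂ = 0.9766, c₁ = 3.1338, c₀ = -0.6464

From the data, Σt^2·t^2 = 27380, Σt^2·t = 2430, Σt^2 = 236, Σt·t = 236, Σt = 18, Σ1 = 6.
Right-hand side: Σt^2·y = 34201, Σt·y = 3101, Σy = 283.
So AᵀA·[c₂, c₁, c₀]ᵀ = Aᵀy: [[27380, 2430, 236]; [2430, 236, 18]; [236, 18, 6]]·[c₂, c₁, c₀]ᵀ = [34201, 3101, 283]ᵀ.
Row-reducing yields c₂ = 68729/70378, c₁ = 31507/10054, c₀ = -22746/35189.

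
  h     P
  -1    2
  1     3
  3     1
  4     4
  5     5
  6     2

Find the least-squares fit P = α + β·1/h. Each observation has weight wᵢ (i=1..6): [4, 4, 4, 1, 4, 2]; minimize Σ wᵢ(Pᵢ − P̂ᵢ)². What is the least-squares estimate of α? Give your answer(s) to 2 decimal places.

α = 2.68

Entries of AᵀWA: Σwᵢ·1 = 19, Σwᵢ·1/h = 163/60, Σwᵢ·1/h·1/h = 3489/400.
For AᵀWP: Σwᵢ·P = 52, Σwᵢ·1/h·P = 11.
Δ = 19·(3489/400) − (163/60)² = 11401/72.
α = (52·(3489/400) − (163/60)·11)/(11401/72) = 762636/285025; β = (19·11 − (163/60)·52)/(11401/72) = 24384/57005.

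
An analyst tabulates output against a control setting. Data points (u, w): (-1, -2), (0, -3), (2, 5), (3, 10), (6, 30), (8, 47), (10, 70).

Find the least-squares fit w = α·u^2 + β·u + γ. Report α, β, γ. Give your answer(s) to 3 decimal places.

α = 0.494, β = 2.177, γ = -1.395

The normal system MᵀM·[α, β, γ]ᵀ = Mᵀw is [[15490, 1762, 214]; [1762, 214, 28]; [214, 28, 7]]·[α, β, γ]ᵀ = [11196, 1298, 157]ᵀ.
Inverting the 3×3 Gram matrix, [α, β, γ]ᵀ = [2207/4464, 9719/4464, -3113/2232]ᵀ.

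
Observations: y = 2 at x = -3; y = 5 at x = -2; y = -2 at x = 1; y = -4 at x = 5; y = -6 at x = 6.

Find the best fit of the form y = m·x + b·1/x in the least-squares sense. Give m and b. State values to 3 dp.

m = -0.863, b = -1.856

Setting ∂/∂m … = 0 gives: 75·m + 5·b = -74;  5·m + (643/450)·b = -209/30.
(Σx·x = 75, Σx·1/x = 5, Σ1/x·1/x = 643/450, Σx·y = -74, Σ1/x·y = -209/30.)
Determinant 75·(643/450) − 5² = 493/6.
m = ((-74)·(643/450) − 5·(-209/30))/(493/6) = -31907/36975; b = (75·(-209/30) − 5·(-74))/(493/6) = -915/493.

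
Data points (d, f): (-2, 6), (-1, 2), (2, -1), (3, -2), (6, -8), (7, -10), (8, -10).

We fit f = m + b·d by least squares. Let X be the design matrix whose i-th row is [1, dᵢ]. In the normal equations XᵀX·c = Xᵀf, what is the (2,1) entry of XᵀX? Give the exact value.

23

Row 2 ↔ basis d, column 1 ↔ basis 1, so (XᵀX)_{2,1} = Σᵢ d = (-2)·(1) + (-1)·(1) + (2)·(1) + (3)·(1) + (6)·(1) + (7)·(1) + (8)·(1) = 23.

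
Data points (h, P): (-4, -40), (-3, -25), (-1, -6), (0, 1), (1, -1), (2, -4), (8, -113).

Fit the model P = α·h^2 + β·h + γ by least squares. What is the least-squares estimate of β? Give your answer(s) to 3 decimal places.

Entries of AᵀA: Σh^2·h^2 = 4451, Σh^2·h = 429, Σh^2 = 95, Σh·h = 95, Σh = 3, Σ1 = 7.
And Σh^2·P = -8120, Σh·P = -672, ΣP = -188.
AᵀA·[α, β, γ]ᵀ = AᵀP becomes [[4451, 429, 95]; [429, 95, 3]; [95, 3, 7]]·[α, β, γ]ᵀ = [-8120, -672, -188]ᵀ.
Solving the 3×3 system (Gaussian elimination) gives α = -511370/254681, β = 511470/254681, γ = -119184/254681.

β = 2.008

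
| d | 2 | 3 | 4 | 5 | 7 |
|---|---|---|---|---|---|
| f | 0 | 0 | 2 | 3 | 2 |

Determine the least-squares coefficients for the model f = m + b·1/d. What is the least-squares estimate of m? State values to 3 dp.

The normal system XᵀX·[m, b]ᵀ = Xᵀf is [[5, 599/420]; [599/420, 85381/176400]]·[m, b]ᵀ = [7, 97/70]ᵀ.
Eliminating b: (85381/176400)·(row 1) − (599/420)·(row 2) gives (8513/22050)·m = (85381/176400)·7 − (599/420)·(97/70) = 249049/176400, so m = 249049/68104.
Then b = ((97/70) − (599/420)·(249049/68104))/(85381/176400) = -134715/17026.

m = 3.657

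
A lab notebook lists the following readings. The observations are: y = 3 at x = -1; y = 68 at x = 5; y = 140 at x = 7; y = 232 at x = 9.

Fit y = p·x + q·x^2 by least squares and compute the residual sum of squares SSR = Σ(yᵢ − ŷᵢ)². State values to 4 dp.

Entries of MᵀM: Σx·x = 156, Σx·x^2 = 1196, Σx^2·x^2 = 9588.
Moment sums: Σx·y = 3405, Σx^2·y = 27355.
MᵀM·[p, q]ᵀ = Mᵀy becomes [[156, 1196]; [1196, 9588]]·[p, q]ᵀ = [3405, 27355]ᵀ.
Δ = 156·9588 − 1196² = 65312.
p = (3405·9588 − 1196·27355)/65312 = -2170/2041; q = (156·27355 − 1196·3405)/65312 = 1875/628.
Residuals: -8563/8164, -10823/8164, 9345/8164, -2207/8164; SSR = 34623/8164.

SSR = 4.2409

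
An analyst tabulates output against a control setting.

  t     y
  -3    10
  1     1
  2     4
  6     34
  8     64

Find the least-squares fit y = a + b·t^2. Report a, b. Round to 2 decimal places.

a = 0.12, b = 0.99

With design matrix M, MᵀM = [[5, 114]; [114, 5490]] and Mᵀy = [113, 5427]ᵀ.
Eliminating b: 5490·(row 1) − 114·(row 2) gives 14454·a = 5490·113 − 114·5427 = 1692, so a = 94/803.
Then b = (5427 − 114·(94/803))/5490 = 4751/4818.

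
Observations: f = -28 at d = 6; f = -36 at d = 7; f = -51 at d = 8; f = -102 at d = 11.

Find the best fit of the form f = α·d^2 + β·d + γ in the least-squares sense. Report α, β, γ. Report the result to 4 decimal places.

α = -1.2127, β = 5.6768, γ = -17.8066

Setting ∂/∂α … = 0 gives: 22434·α + 2402·β + 270·γ = -18378;  2402·α + 270·β + 32·γ = -1950;  270·α + 32·β + 4·γ = -217.
Row-reducing yields α = -439/362, β = 2055/362, γ = -3223/181.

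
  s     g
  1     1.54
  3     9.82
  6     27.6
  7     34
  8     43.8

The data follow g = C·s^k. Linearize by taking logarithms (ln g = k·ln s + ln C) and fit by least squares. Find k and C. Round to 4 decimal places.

With ln gᵢ as the transformed response and ln sᵢ as the regressor:
Σln s = 6.9157, Σ(ln s)² = 12.5280, Σln g = 13.3400, Σln s·ln g = 23.1759.
Normal system: [[12.5280, 6.9157]; [6.9157, 5]]·[k, ln C]ᵀ = [23.1759, 13.3400]ᵀ.
Slope k = (n·Σln s·ln g − Σln s·Σln g)/(n·Σ(ln s)² − (Σln s)²) = (5·23.1759 − 6.9157·13.3400)/14.8127 = 1.59483; ln C = (Σln g − k·Σln s)/n = 0.46212, so C = exp(0.46212) = 1.58744.

k = 1.5948, C = 1.5874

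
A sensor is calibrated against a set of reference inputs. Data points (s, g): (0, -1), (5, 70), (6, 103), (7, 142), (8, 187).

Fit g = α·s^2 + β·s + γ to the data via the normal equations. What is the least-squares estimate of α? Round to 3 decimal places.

Normal-equation sums: Σs^2·s^2 = 8418, Σs^2·s = 1196, Σs^2 = 174, Σs·s = 174, Σs = 26, Σ1 = 5.
Right-hand side: Σs^2·g = 24384, Σs·g = 3458, Σg = 501.
Row-reducing yields α = 26617/8599, β = -10764/8599, γ = -8679/8599.

α = 3.095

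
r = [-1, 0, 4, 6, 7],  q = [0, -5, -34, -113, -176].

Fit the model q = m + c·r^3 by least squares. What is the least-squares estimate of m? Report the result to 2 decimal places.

m = -2.53

With design matrix A, AᵀA = [[5, 622]; [622, 168402]] and Aᵀq = [-328, -86952]ᵀ.
Determinant 5·168402 − 622² = 455126.
m = ((-328)·168402 − 622·(-86952))/455126 = -575856/227563; c = (5·(-86952) − 622·(-328))/455126 = -115372/227563.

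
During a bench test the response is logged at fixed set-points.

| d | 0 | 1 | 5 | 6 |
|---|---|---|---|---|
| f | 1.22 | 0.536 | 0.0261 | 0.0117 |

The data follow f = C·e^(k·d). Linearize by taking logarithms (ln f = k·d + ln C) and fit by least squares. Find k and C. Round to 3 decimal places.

Taking logs, ln f = k·d + ln C, so regress ln f on d.
Σd = 12.0000, Σ(d)² = 62.0000, Σln f = -8.5188, Σd·ln f = -45.5417.
Equations: 62.0000·k + 12.0000·ln C = -45.5417;  12.0000·k + 4·ln C = -8.5188.
Slope k = (n·Σd·ln f − Σd·Σln f)/(n·Σ(d)² − (Σd)²) = (4·-45.5417 − 12.0000·-8.5188)/104.0000 = -0.76867; ln C = (Σln f − k·Σd)/n = 0.17632, so C = exp(0.17632) = 1.19282.

k = -0.769, C = 1.193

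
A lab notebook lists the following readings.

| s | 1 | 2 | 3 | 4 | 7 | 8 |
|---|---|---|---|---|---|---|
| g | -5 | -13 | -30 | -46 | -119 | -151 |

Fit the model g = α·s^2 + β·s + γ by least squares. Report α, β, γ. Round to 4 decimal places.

α = -1.7550, β = -5.1246, γ = 2.5128

The normal system AᵀA·[α, β, γ]ᵀ = Aᵀg is [[6851, 955, 143]; [955, 143, 25]; [143, 25, 6]]·[α, β, γ]ᵀ = [-16558, -2346, -364]ᵀ.
Inverting the 3×3 Gram matrix, [α, β, γ]ᵀ = [-6181/3522, -18049/3522, 1475/587]ᵀ.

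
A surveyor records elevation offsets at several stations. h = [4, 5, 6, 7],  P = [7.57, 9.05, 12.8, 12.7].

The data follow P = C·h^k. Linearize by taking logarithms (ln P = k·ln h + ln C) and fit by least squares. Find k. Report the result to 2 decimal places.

With ln Pᵢ as the transformed response and ln hᵢ as the regressor:
Σln h = 6.7334, Σ(ln h)² = 11.5091, Σln P = 9.3180, Σln h·ln P = 15.8651.
Equations: 11.5091·k + 6.7334·ln C = 15.8651;  6.7334·k + 4·ln C = 9.3180.
Slope k = (n·Σln h·ln P − Σln h·Σln P)/(n·Σ(ln h)² − (Σln h)²) = (4·15.8651 − 6.7334·9.3180)/0.6976 = 1.02981; ln C = (Σln P − k·Σln h)/n = 0.59597.

k = 1.03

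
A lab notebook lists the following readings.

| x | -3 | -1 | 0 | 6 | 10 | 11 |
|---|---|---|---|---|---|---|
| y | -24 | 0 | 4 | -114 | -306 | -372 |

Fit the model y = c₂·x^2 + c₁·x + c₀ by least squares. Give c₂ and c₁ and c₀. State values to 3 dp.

c₂ = -3.004, c₁ = -0.885, c₀ = 1.754

Setting ∂/∂c₂ … = 0 gives: 26019·c₂ + 2519·c₁ + 267·c₀ = -79932;  2519·c₂ + 267·c₁ + 23·c₀ = -7764;  267·c₂ + 23·c₁ + 6·c₀ = -812.
(Σx^2·x^2 = 26019, Σx^2·x = 2519, Σx^2 = 267, Σx·x = 267, Σx = 23, Σ1 = 6, Σx^2·y = -79932, Σx·y = -7764, Σy = -812.)
Row-reducing yields c₂ = -657355/218802, c₁ = -64579/72934, c₀ = 191876/109401.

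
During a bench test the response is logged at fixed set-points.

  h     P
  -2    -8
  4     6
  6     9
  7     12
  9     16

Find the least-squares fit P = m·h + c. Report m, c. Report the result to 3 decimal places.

With design matrix X, XᵀX = [[186, 24]; [24, 5]] and XᵀP = [322, 35]ᵀ.
Δ = 186·5 − 24² = 354.
m = (322·5 − 24·35)/354 = 385/177; c = (186·35 − 24·322)/354 = -203/59.

m = 2.175, c = -3.441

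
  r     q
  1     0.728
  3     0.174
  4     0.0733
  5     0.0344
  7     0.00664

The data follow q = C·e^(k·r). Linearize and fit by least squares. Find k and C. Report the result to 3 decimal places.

With ln qᵢ as the transformed response and rᵢ as the regressor:
Σr = 20.0000, Σ(r)² = 100.0000, Σln q = -13.0637, Σr·ln q = -67.9673.
Normal system: [[100.0000, 20.0000]; [20.0000, 5]]·[k, ln C]ᵀ = [-67.9673, -13.0637]ᵀ.
Δ = 100.0000·5 − (20.0000)² = 100.0000; k = (-67.9673·5 − 20.0000·-13.0637)/100.0000 = -0.78563, ln C = (100.0000·-13.0637 − 20.0000·-67.9673)/100.0000 = 0.52978, so C = exp(0.52978) = 1.69855.

k = -0.786, C = 1.699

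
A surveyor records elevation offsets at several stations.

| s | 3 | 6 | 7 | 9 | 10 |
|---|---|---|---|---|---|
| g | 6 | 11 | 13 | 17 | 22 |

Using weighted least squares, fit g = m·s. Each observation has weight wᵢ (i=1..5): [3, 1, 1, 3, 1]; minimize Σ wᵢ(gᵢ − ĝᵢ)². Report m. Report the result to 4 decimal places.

Normal-equation sums: Σwᵢ·s·s = 455.
And Σwᵢ·s·g = 890.
XᵀWX·[m]ᵀ = XᵀWg becomes [[455]]·[m]ᵀ = [890]ᵀ.
m = 890/455 = 1.95604.

m = 1.9560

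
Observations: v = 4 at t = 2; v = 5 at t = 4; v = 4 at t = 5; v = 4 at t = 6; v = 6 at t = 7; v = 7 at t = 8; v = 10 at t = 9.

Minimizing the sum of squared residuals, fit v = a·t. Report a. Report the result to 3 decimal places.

Normal-equation sums: Σt·t = 275.
For Aᵀv: Σt·v = 260.
AᵀA·[a]ᵀ = Aᵀv becomes [[275]]·[a]ᵀ = [260]ᵀ.
a = 260/275 = 0.945455.

a = 0.945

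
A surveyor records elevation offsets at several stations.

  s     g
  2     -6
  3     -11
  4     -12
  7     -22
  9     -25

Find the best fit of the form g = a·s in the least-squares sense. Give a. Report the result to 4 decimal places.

MᵀM·[a]ᵀ = Mᵀg reads: 159·a = -472.
(Σs·s = 159, Σs·g = -472.)
a = (-472)/159 = -2.96855.

a = -2.9686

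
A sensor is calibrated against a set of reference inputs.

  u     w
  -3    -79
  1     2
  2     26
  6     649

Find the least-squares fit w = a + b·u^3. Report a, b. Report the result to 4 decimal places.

Normal-equation sums: Σ1 = 4, Σu^3 = 198, Σu^3·u^3 = 47450.
Moment sums: Σw = 598, Σu^3·w = 142527.
Eliminating b: 47450·(row 1) − 198·(row 2) gives 150596·a = 47450·598 − 198·142527 = 154754, so a = 77377/75298.
Then b = (142527 − 198·(77377/75298))/47450 = 112926/37649.

a = 1.0276, b = 2.9994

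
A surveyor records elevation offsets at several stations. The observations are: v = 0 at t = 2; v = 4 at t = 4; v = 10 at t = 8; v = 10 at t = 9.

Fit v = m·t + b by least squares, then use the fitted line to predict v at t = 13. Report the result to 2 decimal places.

Setting ∂/∂m … = 0 gives: 165·m + 23·b = 186;  23·m + 4·b = 24.
Determinant 165·4 − 23² = 131.
m = (186·4 − 23·24)/131 = 192/131; b = (165·24 − 23·186)/131 = -318/131.
At t = 13: v̂ = (192/131)·(13) + (-318/131)·(1) = 2178/131.

v̂ = 16.63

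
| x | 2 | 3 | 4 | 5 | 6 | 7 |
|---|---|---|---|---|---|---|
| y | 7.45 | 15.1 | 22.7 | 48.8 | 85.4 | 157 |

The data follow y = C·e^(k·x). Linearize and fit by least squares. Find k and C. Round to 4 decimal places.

Taking logs, ln y = k·x + ln C, so regress ln y on x.
Σx = 27.0000, Σ(x)² = 139.0000, Σln y = 21.2366, Σx·ln y = 106.1664.
Equations: 139.0000·k + 27.0000·ln C = 106.1664;  27.0000·k + 6·ln C = 21.2366.
Slope k = (n·Σx·ln y − Σx·Σln y)/(n·Σ(x)² − (Σx)²) = (6·106.1664 − 27.0000·21.2366)/105.0000 = 0.60581; ln C = (Σln y − k·Σx)/n = 0.81327, so C = exp(0.81327) = 2.25527.

k = 0.6058, C = 2.2553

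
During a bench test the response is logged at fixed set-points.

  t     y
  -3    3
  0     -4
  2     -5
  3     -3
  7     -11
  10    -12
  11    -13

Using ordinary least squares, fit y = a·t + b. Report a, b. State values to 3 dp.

The normal equations are: 292·a + 30·b = -368;  30·a + 7·b = -45.
(Σt·t = 292, Σt = 30, Σ1 = 7, Σt·y = -368, Σy = -45.)
Eliminating b: 7·(row 1) − 30·(row 2) gives 1144·a = 7·(-368) − 30·(-45) = -1226, so a = -613/572.
Then b = ((-45) − 30·(-613/572))/7 = -525/286.

a = -1.072, b = -1.836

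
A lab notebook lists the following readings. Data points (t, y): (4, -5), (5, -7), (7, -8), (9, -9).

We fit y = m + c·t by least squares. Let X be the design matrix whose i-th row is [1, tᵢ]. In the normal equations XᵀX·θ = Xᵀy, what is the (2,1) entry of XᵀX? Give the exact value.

25

Row 2 ↔ basis t, column 1 ↔ basis 1, so (XᵀX)_{2,1} = Σᵢ t = (4)·(1) + (5)·(1) + (7)·(1) + (9)·(1) = 25.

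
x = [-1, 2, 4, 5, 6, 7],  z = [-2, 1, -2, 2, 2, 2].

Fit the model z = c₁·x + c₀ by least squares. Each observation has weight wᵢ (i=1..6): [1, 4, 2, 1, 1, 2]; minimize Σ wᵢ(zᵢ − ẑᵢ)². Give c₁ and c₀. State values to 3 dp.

From the data, Σwᵢ·x·x = 208, Σwᵢ·x = 40, Σwᵢ·1 = 11.
For MᵀWz: Σwᵢ·x·z = 44, Σwᵢ·z = 6.
So MᵀWM·[c₁, c₀]ᵀ = MᵀWz: [[208, 40]; [40, 11]]·[c₁, c₀]ᵀ = [44, 6]ᵀ.
Eliminating c₀: 11·(row 1) − 40·(row 2) gives 688·c₁ = 11·44 − 40·6 = 244, so c₁ = 61/172.
Then c₀ = (6 − 40·(61/172))/11 = -32/43.

c₁ = 0.355, c₀ = -0.744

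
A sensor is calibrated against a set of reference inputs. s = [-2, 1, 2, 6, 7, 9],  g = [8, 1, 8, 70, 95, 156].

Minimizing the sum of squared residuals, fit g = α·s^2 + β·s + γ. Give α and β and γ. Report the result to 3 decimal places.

Compute the Gram sums: Σs^2·s^2 = 10291, Σs^2·s = 1289, Σs^2 = 175, Σs·s = 175, Σs = 23, Σ1 = 6.
And Σs^2·g = 19876, Σs·g = 2490, Σg = 338.
So MᵀM·[α, β, γ]ᵀ = Mᵀg: [[10291, 1289, 175]; [1289, 175, 23]; [175, 23, 6]]·[α, β, γ]ᵀ = [19876, 2490, 338]ᵀ.
Row-reducing yields α = 394711/204780, β = 6661/204780, γ = -333/34130.

α = 1.927, β = 0.033, γ = -0.010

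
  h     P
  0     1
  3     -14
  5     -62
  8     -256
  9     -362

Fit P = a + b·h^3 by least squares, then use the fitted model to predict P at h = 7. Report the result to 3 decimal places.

P̂ = -170.663

AᵀA·[a, b]ᵀ = AᵀP reads: 5·a + 1393·b = -693;  1393·a + 809939·b = -403098.
Δ = 5·809939 − 1393² = 2109246.
a = ((-693)·809939 − 1393·(-403098))/2109246 = 75929/703082; b = (5·(-403098) − 1393·(-693))/2109246 = -350047/703082.
At h = 7: P̂ = (75929/703082)·(1) + (-350047/703082)·(343) = -59995096/351541.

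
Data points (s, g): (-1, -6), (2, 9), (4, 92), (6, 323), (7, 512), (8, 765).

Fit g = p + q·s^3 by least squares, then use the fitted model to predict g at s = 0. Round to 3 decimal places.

XᵀX·[p, q]ᵀ = Xᵀg reads: 6·p + 1142·q = 1695;  1142·p + 430610·q = 643030.
Determinant 6·430610 − 1142² = 1279496.
p = (1695·430610 − 1142·643030)/1279496 = -2228155/639748; q = (6·643030 − 1142·1695)/1279496 = 961245/639748.
At s = 0: ĝ = (-2228155/639748)·(1) + (961245/639748)·(0) = -2228155/639748.

ĝ = -3.483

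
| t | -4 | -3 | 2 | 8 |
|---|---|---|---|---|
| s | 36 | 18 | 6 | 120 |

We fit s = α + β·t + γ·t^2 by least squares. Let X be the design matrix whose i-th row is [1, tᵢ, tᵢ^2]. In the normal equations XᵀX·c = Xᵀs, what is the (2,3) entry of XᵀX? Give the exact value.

Row 2 ↔ basis t, column 3 ↔ basis t^2, so (XᵀX)_{2,3} = Σᵢ (t)·(t^2) = (-4)·(16) + (-3)·(9) + (2)·(4) + (8)·(64) = 429.

429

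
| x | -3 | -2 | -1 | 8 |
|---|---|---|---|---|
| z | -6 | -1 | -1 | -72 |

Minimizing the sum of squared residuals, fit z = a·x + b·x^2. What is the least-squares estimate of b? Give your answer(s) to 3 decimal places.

Entries of MᵀM: Σx·x = 78, Σx·x^2 = 476, Σx^2·x^2 = 4194.
Right-hand side: Σx·z = -555, Σx^2·z = -4667.
MᵀM·[a, b]ᵀ = Mᵀz becomes [[78, 476]; [476, 4194]]·[a, b]ᵀ = [-555, -4667]ᵀ.
Determinant 78·4194 − 476² = 100556.
a = ((-555)·4194 − 476·(-4667))/100556 = -53089/50278; b = (78·(-4667) − 476·(-555))/100556 = -49923/50278.

b = -0.993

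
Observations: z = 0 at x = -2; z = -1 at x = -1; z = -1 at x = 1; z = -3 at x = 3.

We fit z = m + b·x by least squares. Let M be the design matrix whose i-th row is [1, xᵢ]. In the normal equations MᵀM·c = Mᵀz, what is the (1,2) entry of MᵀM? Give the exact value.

Row 1 ↔ basis 1, column 2 ↔ basis x, so (MᵀM)_{1,2} = Σᵢ x = (1)·(-2) + (1)·(-1) + (1)·(1) + (1)·(3) = 1.

1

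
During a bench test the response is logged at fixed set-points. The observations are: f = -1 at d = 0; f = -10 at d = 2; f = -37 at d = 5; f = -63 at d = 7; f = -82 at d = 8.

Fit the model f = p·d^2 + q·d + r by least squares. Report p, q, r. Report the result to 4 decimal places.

The normal system MᵀM·[p, q, r]ᵀ = Mᵀf is [[7138, 988, 142]; [988, 142, 22]; [142, 22, 5]]·[p, q, r]ᵀ = [-9300, -1302, -193]ᵀ.
Row-reducing yields p = -3397/3517, q = -7936/3517, r = -4363/3517.

p = -0.9659, q = -2.2565, r = -1.2405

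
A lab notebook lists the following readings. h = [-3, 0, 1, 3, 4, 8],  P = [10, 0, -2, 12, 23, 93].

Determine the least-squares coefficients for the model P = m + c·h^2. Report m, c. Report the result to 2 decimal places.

m = -1.80, c = 1.48

From the data, Σ1 = 6, Σh^2 = 99, Σh^2·h^2 = 4515.
And ΣP = 136, Σh^2·P = 6516.
Eliminating c: 4515·(row 1) − 99·(row 2) gives 17289·m = 4515·136 − 99·6516 = -31044, so m = -10348/5763.
Then c = (6516 − 99·(-10348/5763))/4515 = 2848/1921.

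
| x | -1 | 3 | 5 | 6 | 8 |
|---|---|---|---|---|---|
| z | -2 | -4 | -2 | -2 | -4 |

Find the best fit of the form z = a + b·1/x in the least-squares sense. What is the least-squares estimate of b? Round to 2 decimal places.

Sums needed: Σ1 = 5, Σ1/x = -7/40, Σ1/x·1/x = 17201/14400.
Moment sums: Σz = -14, Σ1/x·z = -17/30.
AᵀA·[a, b]ᵀ = Aᵀz becomes [[5, -7/40]; [-7/40, 17201/14400]]·[a, b]ᵀ = [-14, -17/30]ᵀ.
det = 5·(17201/14400) − (-7/40)² = 21391/3600.
a = ((-14)·(17201/14400) − (-7/40)·(-17/30))/(21391/3600) = -121121/42782; b = (5·(-17/30) − (-7/40)·(-14))/(21391/3600) = -19020/21391.

b = -0.89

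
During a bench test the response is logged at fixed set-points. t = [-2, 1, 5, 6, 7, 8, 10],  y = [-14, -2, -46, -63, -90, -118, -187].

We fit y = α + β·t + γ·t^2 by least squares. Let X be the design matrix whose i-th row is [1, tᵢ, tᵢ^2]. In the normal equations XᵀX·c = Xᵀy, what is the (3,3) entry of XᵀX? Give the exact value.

Row 3 ↔ basis t^2, column 3 ↔ basis t^2, so (XᵀX)_{3,3} = Σᵢ (t^2)·(t^2) = (4)·(4) + (1)·(1) + (25)·(25) + (36)·(36) + (49)·(49) + (64)·(64) + (100)·(100) = 18435.

18435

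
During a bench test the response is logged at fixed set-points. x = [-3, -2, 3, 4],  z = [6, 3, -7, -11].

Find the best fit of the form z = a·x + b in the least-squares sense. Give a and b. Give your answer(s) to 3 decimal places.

MᵀM·[a, b]ᵀ = Mᵀz reads: 38·a + 2·b = -89;  2·a + 4·b = -9.
(Σx·x = 38, Σx = 2, Σ1 = 4, Σx·z = -89, Σz = -9.)
Determinant 38·4 − 2² = 148.
a = ((-89)·4 − 2·(-9))/148 = -169/74; b = (38·(-9) − 2·(-89))/148 = -41/37.

a = -2.284, b = -1.108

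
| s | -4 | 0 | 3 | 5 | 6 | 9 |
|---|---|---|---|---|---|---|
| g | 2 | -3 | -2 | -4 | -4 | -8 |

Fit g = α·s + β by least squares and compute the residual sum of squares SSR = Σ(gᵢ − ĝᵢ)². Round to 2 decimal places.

The normal system MᵀM·[α, β]ᵀ = Mᵀg is [[167, 19]; [19, 6]]·[α, β]ᵀ = [-130, -19]ᵀ.
det = 167·6 − 19² = 641.
α = ((-130)·6 − 19·(-19))/641 = -419/641; β = (167·(-19) − 19·(-130))/641 = -703/641.
Residuals: 309/641, -1220/641, 678/641, 234/641, 653/641, -654/641; SSR = 4606/641.

SSR = 7.19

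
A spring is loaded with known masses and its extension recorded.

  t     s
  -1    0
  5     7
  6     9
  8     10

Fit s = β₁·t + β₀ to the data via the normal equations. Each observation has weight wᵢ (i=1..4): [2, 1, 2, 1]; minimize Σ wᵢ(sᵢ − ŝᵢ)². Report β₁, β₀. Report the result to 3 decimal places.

β₁ = 1.187, β₀ = 1.283

Normal-equation sums: Σwᵢ·t·t = 163, Σwᵢ·t = 23, Σwᵢ·1 = 6.
For XᵀWs: Σwᵢ·t·s = 223, Σwᵢ·s = 35.
So XᵀWX·[β₁, β₀]ᵀ = XᵀWs: [[163, 23]; [23, 6]]·[β₁, β₀]ᵀ = [223, 35]ᵀ.
Determinant 163·6 − 23² = 449.
β₁ = (223·6 − 23·35)/449 = 533/449; β₀ = (163·35 − 23·223)/449 = 576/449.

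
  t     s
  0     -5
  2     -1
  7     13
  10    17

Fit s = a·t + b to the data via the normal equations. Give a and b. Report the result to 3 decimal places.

The normal equations are: 153·a + 19·b = 259;  19·a + 4·b = 24.
(Σt·t = 153, Σt = 19, Σ1 = 4, Σt·s = 259, Σs = 24.)
Δ = 153·4 − 19² = 251.
a = (259·4 − 19·24)/251 = 580/251; b = (153·24 − 19·259)/251 = -1249/251.

a = 2.311, b = -4.976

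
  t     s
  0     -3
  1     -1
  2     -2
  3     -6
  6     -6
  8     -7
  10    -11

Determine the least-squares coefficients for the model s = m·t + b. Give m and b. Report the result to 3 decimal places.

m = -0.828, b = -1.595

Forming MᵀM = [[214, 30]; [30, 7]] and Mᵀs = [-225, -36]ᵀ gives MᵀM·[m, b]ᵀ = Mᵀs.
det = 214·7 − 30² = 598.
m = ((-225)·7 − 30·(-36))/598 = -495/598; b = (214·(-36) − 30·(-225))/598 = -477/299.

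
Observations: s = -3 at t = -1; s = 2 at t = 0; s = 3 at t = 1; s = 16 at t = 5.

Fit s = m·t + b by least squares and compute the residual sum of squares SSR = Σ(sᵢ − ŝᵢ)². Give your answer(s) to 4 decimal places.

SSR = 2.6747

Compute the Gram sums: Σt·t = 27, Σt = 5, Σ1 = 4.
For Xᵀs: Σt·s = 86, Σs = 18.
Eliminating b: 4·(row 1) − 5·(row 2) gives 83·m = 4·86 − 5·18 = 254, so m = 254/83.
Then b = (18 − 5·(254/83))/4 = 56/83.
Residuals: -51/83, 110/83, -61/83, 2/83; SSR = 222/83.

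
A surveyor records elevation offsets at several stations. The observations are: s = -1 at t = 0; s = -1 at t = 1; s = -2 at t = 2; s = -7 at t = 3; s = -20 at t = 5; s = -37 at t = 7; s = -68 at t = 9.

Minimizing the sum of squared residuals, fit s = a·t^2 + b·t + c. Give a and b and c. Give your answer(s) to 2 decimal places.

a = -0.95, b = 1.20, c = -1.20

Entries of MᵀM: Σt^2·t^2 = 9685, Σt^2·t = 1233, Σt^2 = 169, Σt·t = 169, Σt = 27, Σ1 = 7.
Right-hand side: Σt^2·s = -7893, Σt·s = -997, Σs = -136.
So MᵀM·[a, b, c]ᵀ = Mᵀs: [[9685, 1233, 169]; [1233, 169, 27]; [169, 27, 7]]·[a, b, c]ᵀ = [-7893, -997, -136]ᵀ.
Row-reducing yields a = -85453/90258, b = 36079/30086, c = -53995/45129.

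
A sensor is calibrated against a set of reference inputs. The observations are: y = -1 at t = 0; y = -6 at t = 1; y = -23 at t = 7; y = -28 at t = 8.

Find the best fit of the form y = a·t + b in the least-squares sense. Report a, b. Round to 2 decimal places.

a = -3.18, b = -1.78

With design matrix M, MᵀM = [[114, 16]; [16, 4]] and Mᵀy = [-391, -58]ᵀ.
det = 114·4 − 16² = 200.
a = ((-391)·4 − 16·(-58))/200 = -159/50; b = (114·(-58) − 16·(-391))/200 = -89/50.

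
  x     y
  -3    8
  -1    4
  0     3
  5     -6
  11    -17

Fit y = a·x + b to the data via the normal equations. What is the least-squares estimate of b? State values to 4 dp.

Setting ∂/∂a … = 0 gives: 156·a + 12·b = -245;  12·a + 5·b = -8.
Determinant 156·5 − 12² = 636.
a = ((-245)·5 − 12·(-8))/636 = -1129/636; b = (156·(-8) − 12·(-245))/636 = 141/53.

b = 2.6604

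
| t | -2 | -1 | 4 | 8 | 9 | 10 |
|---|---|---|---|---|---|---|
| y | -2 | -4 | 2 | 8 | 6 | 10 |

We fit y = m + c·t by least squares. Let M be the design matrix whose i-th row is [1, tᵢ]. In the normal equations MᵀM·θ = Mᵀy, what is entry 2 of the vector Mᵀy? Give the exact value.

Entry 2 ↔ basis t, so (Mᵀy)_{2} = Σᵢ (t)·yᵢ = (-2)·(-2) + (-1)·(-4) + (4)·(2) + (8)·(8) + (9)·(6) + (10)·(10) = 234.

234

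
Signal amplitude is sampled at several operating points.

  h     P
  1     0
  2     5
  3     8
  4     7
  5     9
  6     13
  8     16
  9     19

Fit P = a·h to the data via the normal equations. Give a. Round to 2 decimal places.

The normal system XᵀX·[a]ᵀ = XᵀP is [[236]]·[a]ᵀ = [484]ᵀ.
Hence a = 484 / 236 ≈ 2.05085.

a = 2.05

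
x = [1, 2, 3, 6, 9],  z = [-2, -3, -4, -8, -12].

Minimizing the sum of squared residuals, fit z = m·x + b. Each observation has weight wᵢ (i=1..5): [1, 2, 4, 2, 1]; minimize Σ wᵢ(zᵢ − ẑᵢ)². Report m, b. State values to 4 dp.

Normal-equation sums: Σwᵢ·x·x = 198, Σwᵢ·x = 38, Σwᵢ·1 = 10.
For MᵀWz: Σwᵢ·x·z = -266, Σwᵢ·z = -52.
Eliminating b: 10·(row 1) − 38·(row 2) gives 536·m = 10·(-266) − 38·(-52) = -684, so m = -171/134.
Then b = ((-52) − 38·(-171/134))/10 = -47/134.

m = -1.2761, b = -0.3507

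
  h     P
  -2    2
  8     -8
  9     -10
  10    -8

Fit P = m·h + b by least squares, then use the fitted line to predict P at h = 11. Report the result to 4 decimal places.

P̂ = -10.5067

Compute the Gram sums: Σh·h = 249, Σh = 25, Σ1 = 4.
Right-hand side: Σh·P = -238, ΣP = -24.
AᵀA·[m, b]ᵀ = AᵀP becomes [[249, 25]; [25, 4]]·[m, b]ᵀ = [-238, -24]ᵀ.
Eliminating b: 4·(row 1) − 25·(row 2) gives 371·m = 4·(-238) − 25·(-24) = -352, so m = -352/371.
Then b = ((-24) − 25·(-352/371))/4 = -26/371.
At h = 11: P̂ = (-352/371)·(11) + (-26/371)·(1) = -3898/371.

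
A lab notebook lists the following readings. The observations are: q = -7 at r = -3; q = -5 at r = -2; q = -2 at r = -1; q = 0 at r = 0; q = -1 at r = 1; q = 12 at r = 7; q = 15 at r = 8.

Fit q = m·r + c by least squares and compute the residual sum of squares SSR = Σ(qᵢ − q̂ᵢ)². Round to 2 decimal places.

SSR = 6.21

Normal-equation sums: Σr·r = 128, Σr = 10, Σ1 = 7.
Moment sums: Σr·q = 236, Σq = 12.
So AᵀA·[m, c]ᵀ = Aᵀq: [[128, 10]; [10, 7]]·[m, c]ᵀ = [236, 12]ᵀ.
Eliminating c: 7·(row 1) − 10·(row 2) gives 796·m = 7·236 − 10·12 = 1532, so m = 383/199.
Then c = (12 − 10·(383/199))/7 = -206/199.
Residuals: -38/199, -23/199, 191/199, 206/199, -376/199, -87/199, 127/199; SSR = 1236/199.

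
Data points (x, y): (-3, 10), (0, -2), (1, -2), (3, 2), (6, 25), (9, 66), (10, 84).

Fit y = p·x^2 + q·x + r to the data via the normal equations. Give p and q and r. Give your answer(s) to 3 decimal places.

p = 0.992, q = -1.309, r = -2.437

From the data, Σx^2·x^2 = 18020, Σx^2·x = 1946, Σx^2 = 236, Σx·x = 236, Σx = 26, Σ1 = 7.
And Σx^2·y = 14752, Σx·y = 1558, Σy = 183.
So MᵀM·[p, q, r]ᵀ = Mᵀy: [[18020, 1946, 236]; [1946, 236, 26]; [236, 26, 7]]·[p, q, r]ᵀ = [14752, 1558, 183]ᵀ.
Solving the 3×3 system (Gaussian elimination) gives p = 21446/21621, q = -28298/21621, r = -17565/7207.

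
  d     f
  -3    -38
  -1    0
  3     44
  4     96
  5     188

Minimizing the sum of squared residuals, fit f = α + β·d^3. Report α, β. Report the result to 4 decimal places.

Forming AᵀA = [[5, 188]; [188, 21180]] and Aᵀf = [290, 31858]ᵀ gives AᵀA·[α, β]ᵀ = Aᵀf.
Δ = 5·21180 − 188² = 70556.
α = (290·21180 − 188·31858)/70556 = 38224/17639; β = (5·31858 − 188·290)/70556 = 52385/35278.

α = 2.1670, β = 1.4849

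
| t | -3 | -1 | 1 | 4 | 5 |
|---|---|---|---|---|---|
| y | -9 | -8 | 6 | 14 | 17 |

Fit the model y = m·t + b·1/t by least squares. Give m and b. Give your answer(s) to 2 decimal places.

Sums needed: Σt·t = 52, Σt·1/t = 5, Σ1/t·1/t = 7969/3600.
And Σt·y = 182, Σ1/t·y = 239/10.
So AᵀA·[m, b]ᵀ = Aᵀy: [[52, 5]; [5, 7969/3600]]·[m, b]ᵀ = [182, 239/10]ᵀ.
Eliminating b: (7969/3600)·(row 1) − 5·(row 2) gives (81097/900)·m = (7969/3600)·182 − 5·(239/10) = 510079/1800, so m = 510079/162194.
Then b = ((239/10) − 5·(510079/162194))/(7969/3600) = 299520/81097.

m = 3.14, b = 3.69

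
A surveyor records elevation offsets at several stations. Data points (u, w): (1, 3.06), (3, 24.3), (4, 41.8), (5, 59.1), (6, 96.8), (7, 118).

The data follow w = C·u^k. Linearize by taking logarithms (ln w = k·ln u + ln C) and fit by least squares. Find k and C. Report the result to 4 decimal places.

Linearized form: ln w = k·ln u + ln C. From the 6 transformed points,
Σln u = 7.8320, Σ(ln u)² = 12.7160, Σln w = 21.4644, Σln u·ln w = 32.7217.
Normal system: [[12.7160, 7.8320]; [7.8320, 6]]·[k, ln C]ᵀ = [32.7217, 21.4644]ᵀ.
Slope k = (n·Σln u·ln w − Σln u·Σln w)/(n·Σ(ln u)² − (Σln u)²) = (6·32.7217 − 7.8320·21.4644)/14.9557 = 1.88697; ln C = (Σln w − k·Σln u)/n = 1.11426, so C = exp(1.11426) = 3.04732.

k = 1.8870, C = 3.0473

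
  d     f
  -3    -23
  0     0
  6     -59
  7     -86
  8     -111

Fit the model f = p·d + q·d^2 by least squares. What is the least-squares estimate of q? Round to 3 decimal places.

The normal system AᵀA·[p, q]ᵀ = Aᵀf is [[158, 1044]; [1044, 7874]]·[p, q]ᵀ = [-1775, -13649]ᵀ.
det = 158·7874 − 1044² = 154156.
p = ((-1775)·7874 − 1044·(-13649))/154156 = 136603/77078; q = (158·(-13649) − 1044·(-1775))/154156 = -151721/77078.

q = -1.968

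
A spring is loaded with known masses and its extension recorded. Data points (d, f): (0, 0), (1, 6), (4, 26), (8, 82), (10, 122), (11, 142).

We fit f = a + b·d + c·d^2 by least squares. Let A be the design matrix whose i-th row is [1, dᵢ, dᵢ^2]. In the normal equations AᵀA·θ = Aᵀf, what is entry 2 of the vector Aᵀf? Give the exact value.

Entry 2 ↔ basis d, so (Aᵀf)_{2} = Σᵢ (d)·fᵢ = (0)·(0) + (1)·(6) + (4)·(26) + (8)·(82) + (10)·(122) + (11)·(142) = 3548.

3548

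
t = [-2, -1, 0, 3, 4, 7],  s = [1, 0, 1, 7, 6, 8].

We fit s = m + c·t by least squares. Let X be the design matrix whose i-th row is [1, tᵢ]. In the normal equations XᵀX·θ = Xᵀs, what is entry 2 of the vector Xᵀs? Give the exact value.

Entry 2 ↔ basis t, so (Xᵀs)_{2} = Σᵢ (t)·sᵢ = (-2)·(1) + (-1)·(0) + (0)·(1) + (3)·(7) + (4)·(6) + (7)·(8) = 99.

99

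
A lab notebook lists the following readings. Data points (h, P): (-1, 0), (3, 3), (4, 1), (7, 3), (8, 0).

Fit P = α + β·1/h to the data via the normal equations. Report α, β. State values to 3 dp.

α = 1.447, β = 1.566

From the data, Σ1 = 5, Σ1/h = -25/168, Σ1/h·1/h = 34141/28224.
For MᵀP: ΣP = 7, Σ1/h·P = 47/28.
Determinant 5·(34141/28224) − (-25/168)² = 5315/882.
α = (7·(34141/28224) − (-25/168)·(47/28))/(5315/882) = 246037/170080; β = (5·(47/28) − (-25/168)·7)/(5315/882) = 6657/4252.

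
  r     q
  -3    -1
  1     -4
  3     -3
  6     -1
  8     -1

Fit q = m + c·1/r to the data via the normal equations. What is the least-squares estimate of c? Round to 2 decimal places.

c = -2.55

The normal system MᵀM·[m, c]ᵀ = Mᵀq is [[5, 31/24]; [31/24, 81/64]]·[m, c]ᵀ = [-10, -119/24]ᵀ.
Eliminating c: (81/64)·(row 1) − (31/24)·(row 2) gives (671/144)·m = (81/64)·(-10) − (31/24)·(-119/24) = -3601/576, so m = -3601/2684.
Then c = ((-119/24) − (31/24)·(-3601/2684))/(81/64) = -1710/671.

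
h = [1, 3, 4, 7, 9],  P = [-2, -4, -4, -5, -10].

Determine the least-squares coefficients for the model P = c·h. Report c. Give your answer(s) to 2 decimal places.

c = -0.99

Normal-equation sums: Σh·h = 156.
For MᵀP: Σh·P = -155.
Normal equations: [[156]]·[c]ᵀ = [-155]ᵀ.
c = (-155)/156 = -0.99359.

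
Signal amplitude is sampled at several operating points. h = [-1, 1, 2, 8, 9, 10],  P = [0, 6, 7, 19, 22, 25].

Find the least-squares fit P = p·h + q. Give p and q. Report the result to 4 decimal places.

p = 2.1489, q = 2.7805

XᵀX·[p, q]ᵀ = XᵀP reads: 251·p + 29·q = 620;  29·p + 6·q = 79.
(Σh·h = 251, Σh = 29, Σ1 = 6, Σh·P = 620, ΣP = 79.)
Eliminating q: 6·(row 1) − 29·(row 2) gives 665·p = 6·620 − 29·79 = 1429, so p = 1429/665.
Then q = (79 − 29·(1429/665))/6 = 1849/665.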